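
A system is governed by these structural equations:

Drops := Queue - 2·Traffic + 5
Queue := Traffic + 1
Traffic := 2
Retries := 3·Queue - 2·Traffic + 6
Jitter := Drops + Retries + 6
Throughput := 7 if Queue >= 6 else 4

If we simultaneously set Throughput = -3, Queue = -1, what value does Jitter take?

The joint intervention fixes Throughput = -3, Queue = -1, removing each variable's own equation.
Drops = Queue - 2·Traffic + 5  [with Queue=-1, Traffic=2]  = 0
Retries = 3·Queue - 2·Traffic + 6  [with Queue=-1, Traffic=2]  = -1
Jitter = Drops + Retries + 6  [with Drops=0, Retries=-1]  = 5

5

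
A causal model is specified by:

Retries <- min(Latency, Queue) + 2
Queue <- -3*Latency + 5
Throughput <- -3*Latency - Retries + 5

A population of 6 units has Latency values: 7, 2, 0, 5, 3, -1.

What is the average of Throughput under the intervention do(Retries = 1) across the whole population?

The intervention sets Retries=1 in all 6 units regardless of Latency. Recomputing Throughput per unit gives -17, -2, 4, -11, -5, 7; average -4.

-4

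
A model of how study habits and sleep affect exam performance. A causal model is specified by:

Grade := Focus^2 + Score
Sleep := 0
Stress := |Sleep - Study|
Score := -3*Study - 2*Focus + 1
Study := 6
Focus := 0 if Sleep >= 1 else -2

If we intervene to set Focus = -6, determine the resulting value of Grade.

31

Under do(Focus=-6), the mechanism Focus := 0 if Sleep >= 1 else -2 is discarded; Focus is fixed at -6.
Score = -3*Study - 2*Focus + 1  [with Study=6, Focus=-6]  = -5
Grade = Focus^2 + Score  [with Focus=-6, Score=-5]  = 31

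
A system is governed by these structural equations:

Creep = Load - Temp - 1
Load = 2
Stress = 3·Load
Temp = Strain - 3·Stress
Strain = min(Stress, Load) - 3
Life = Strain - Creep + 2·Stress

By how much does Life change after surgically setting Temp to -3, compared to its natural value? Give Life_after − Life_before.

16

Under do(Temp=-3), the mechanism Temp = Strain - 3·Stress is discarded; Temp is fixed at -3.
Stress = 3·Load  [with Load=2]  = 6
Strain = min(Stress, Load) - 3  [with Stress=6, Load=2]  = -1
Creep = Load - Temp - 1  [with Load=2, Temp=-3]  = 4
Life = Strain - Creep + 2·Stress  [with Strain=-1, Creep=4, Stress=6]  = 7
Without intervention: Stress = 3·Load  [with Load=2]  = 6; Strain = min(Stress, Load) - 3  [with Stress=6, Load=2]  = -1; Temp = Strain - 3·Stress  [with Strain=-1, Stress=6]  = -19; Creep = Load - Temp - 1  [with Load=2, Temp=-19]  = 20; Life = Strain - Creep + 2·Stress  [with Strain=-1, Creep=20, Stress=6]  = -9.
Change = 7 − (-9) = 16.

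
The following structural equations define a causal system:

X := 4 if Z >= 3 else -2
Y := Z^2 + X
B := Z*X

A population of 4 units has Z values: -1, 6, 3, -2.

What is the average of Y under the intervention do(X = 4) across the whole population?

16.5

Under do(X=4), X's equation is replaced by X=4 for every unit. Per-unit Y: 5, 40, 13, 8. Mean = 16.5.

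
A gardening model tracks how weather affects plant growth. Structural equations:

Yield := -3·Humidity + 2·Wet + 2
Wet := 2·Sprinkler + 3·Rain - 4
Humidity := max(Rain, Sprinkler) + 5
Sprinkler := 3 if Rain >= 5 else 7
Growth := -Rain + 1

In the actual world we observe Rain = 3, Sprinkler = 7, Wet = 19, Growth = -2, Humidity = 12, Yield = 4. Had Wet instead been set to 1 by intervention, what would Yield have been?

The intervention breaks the incoming arrows to Wet: Wet := 2·Sprinkler + 3·Rain - 4 no longer applies, and Wet = 1.
Sprinkler = 3 if Rain >= 5 else 7  [with Rain=3]  = 7
Humidity = max(Rain, Sprinkler) + 5  [with Rain=3, Sprinkler=7]  = 12
Yield = -3·Humidity + 2·Wet + 2  [with Humidity=12, Wet=1]  = -32

-32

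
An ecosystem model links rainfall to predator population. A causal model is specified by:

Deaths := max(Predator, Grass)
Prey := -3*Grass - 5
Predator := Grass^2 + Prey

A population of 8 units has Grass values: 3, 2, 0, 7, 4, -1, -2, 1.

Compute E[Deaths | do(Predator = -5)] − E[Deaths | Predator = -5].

Every unit gets Predator=-5 under the intervention. Deaths values become 3, 2, 0, 7, 4, -1, -2, 1; E[Deaths|do(Predator=-5)] = 1.75.
Observing Predator=-5 restricts to units where Predator's equation naturally yields -5: Grass ∈ {3, 0}. In that subpopulation Deaths = 3, 0, mean 1.5.
Difference = 1.75 − 1.5 = 0.25.

0.25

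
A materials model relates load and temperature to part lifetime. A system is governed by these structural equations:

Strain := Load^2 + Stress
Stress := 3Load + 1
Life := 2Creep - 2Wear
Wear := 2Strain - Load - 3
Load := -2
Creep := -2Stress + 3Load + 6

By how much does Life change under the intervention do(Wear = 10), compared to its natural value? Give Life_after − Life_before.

-26

The intervention breaks the incoming arrows to Wear: Wear := 2Strain - Load - 3 no longer applies, and Wear = 10.
Stress = 3Load + 1  [with Load=-2]  = -5
Creep = -2Stress + 3Load + 6  [with Stress=-5, Load=-2]  = 10
Life = 2Creep - 2Wear  [with Creep=10, Wear=10]  = 0
Without intervention: Stress = 3Load + 1  [with Load=-2]  = -5; Strain = Load^2 + Stress  [with Load=-2, Stress=-5]  = -1; Creep = -2Stress + 3Load + 6  [with Stress=-5, Load=-2]  = 10; Wear = 2Strain - Load - 3  [with Strain=-1, Load=-2]  = -3; Life = 2Creep - 2Wear  [with Creep=10, Wear=-3]  = 26.
Change = 0 − 26 = -26.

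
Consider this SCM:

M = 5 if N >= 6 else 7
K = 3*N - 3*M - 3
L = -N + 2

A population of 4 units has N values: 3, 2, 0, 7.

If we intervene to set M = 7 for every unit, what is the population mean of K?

Under do(M=7), M's equation is replaced by M=7 for every unit. Per-unit K: -15, -18, -24, -3. Mean = -15.

-15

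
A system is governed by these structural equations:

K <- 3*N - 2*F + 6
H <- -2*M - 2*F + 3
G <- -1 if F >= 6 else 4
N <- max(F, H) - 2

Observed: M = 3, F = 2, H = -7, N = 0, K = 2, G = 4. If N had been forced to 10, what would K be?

32

Intervening sets N = 10 and removes its equation (N <- max(F, H) - 2).
K = 3*N - 2*F + 6  [with N=10, F=2]  = 32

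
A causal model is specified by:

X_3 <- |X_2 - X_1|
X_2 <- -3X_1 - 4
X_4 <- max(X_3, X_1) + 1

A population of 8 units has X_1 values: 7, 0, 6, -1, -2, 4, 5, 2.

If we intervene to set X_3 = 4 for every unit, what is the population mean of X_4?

do(X_3=4) breaks X_3's dependence on X_1. With X_3=4 fixed, X_4 across the units is 8, 5, 7, 5, 5, 5, 6, 5, mean 5.75.

5.75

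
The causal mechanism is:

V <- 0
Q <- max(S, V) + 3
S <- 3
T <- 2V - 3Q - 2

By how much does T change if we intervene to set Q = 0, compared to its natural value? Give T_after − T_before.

18

The intervention breaks the incoming arrows to Q: Q <- max(S, V) + 3 no longer applies, and Q = 0.
T = 2V - 3Q - 2  [with V=0, Q=0]  = -2
Without intervention: Q = max(S, V) + 3  [with S=3, V=0]  = 6; T = 2V - 3Q - 2  [with V=0, Q=6]  = -20.
Change = -2 − (-20) = 18.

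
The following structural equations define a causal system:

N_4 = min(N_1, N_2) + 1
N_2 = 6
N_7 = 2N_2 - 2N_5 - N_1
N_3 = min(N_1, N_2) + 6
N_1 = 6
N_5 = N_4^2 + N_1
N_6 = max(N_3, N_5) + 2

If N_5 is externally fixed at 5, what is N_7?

Under do(N_5=5), the mechanism N_5 = N_4^2 + N_1 is discarded; N_5 is fixed at 5.
N_7 = 2N_2 - 2N_5 - N_1  [with N_2=6, N_5=5, N_1=6]  = -4

-4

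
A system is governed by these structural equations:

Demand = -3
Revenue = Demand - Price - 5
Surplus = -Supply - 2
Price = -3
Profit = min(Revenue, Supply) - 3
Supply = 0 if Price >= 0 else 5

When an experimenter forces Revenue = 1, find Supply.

5

Under do(Revenue=1), the mechanism Revenue = Demand - Price - 5 is discarded; Revenue is fixed at 1.
Since Supply is not a descendant of the intervened variable, it is unaffected.
Supply = 0 if Price >= 0 else 5  [with Price=-3]  = 5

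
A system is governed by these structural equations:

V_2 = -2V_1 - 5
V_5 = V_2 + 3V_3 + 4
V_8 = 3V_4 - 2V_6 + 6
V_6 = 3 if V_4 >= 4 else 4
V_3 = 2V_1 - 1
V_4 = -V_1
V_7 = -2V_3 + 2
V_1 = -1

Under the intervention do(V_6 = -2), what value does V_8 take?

Intervening sets V_6 = -2 and removes its equation (V_6 = 3 if V_4 >= 4 else 4).
V_4 = -V_1  [with V_1=-1]  = 1
V_8 = 3V_4 - 2V_6 + 6  [with V_4=1, V_6=-2]  = 13

13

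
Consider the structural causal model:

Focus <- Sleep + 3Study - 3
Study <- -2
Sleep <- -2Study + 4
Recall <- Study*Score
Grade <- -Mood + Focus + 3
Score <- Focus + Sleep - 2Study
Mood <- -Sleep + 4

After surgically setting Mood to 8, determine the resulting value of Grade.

-6

Under do(Mood=8), the mechanism Mood <- -Sleep + 4 is discarded; Mood is fixed at 8.
Sleep = -2Study + 4  [with Study=-2]  = 8
Focus = Sleep + 3Study - 3  [with Sleep=8, Study=-2]  = -1
Grade = -Mood + Focus + 3  [with Mood=8, Focus=-1]  = -6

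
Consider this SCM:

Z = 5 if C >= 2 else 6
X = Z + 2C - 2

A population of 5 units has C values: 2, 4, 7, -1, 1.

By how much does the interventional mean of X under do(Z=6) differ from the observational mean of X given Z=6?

Under do(Z=6), Z's equation is replaced by Z=6 for every unit. Per-unit X: 8, 12, 18, 2, 6. Mean = 9.2.
E[X|Z=6] averages over only the 2 units with Z=6 (C = -1, 1): X = 2, 6, mean 4.
Difference = 9.2 − 4 = 5.2.

5.2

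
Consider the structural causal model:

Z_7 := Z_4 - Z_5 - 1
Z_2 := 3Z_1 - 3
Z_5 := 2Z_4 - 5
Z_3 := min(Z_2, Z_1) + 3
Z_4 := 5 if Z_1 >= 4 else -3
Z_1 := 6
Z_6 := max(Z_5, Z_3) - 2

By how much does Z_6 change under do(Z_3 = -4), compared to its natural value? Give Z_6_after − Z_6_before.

-4

The intervention breaks the incoming arrows to Z_3: Z_3 := min(Z_2, Z_1) + 3 no longer applies, and Z_3 = -4.
Z_4 = 5 if Z_1 >= 4 else -3  [with Z_1=6]  = 5
Z_5 = 2Z_4 - 5  [with Z_4=5]  = 5
Z_6 = max(Z_5, Z_3) - 2  [with Z_5=5, Z_3=-4]  = 3
Without intervention: Z_2 = 3Z_1 - 3  [with Z_1=6]  = 15; Z_3 = min(Z_2, Z_1) + 3  [with Z_2=15, Z_1=6]  = 9; Z_4 = 5 if Z_1 >= 4 else -3  [with Z_1=6]  = 5; Z_5 = 2Z_4 - 5  [with Z_4=5]  = 5; Z_6 = max(Z_5, Z_3) - 2  [with Z_5=5, Z_3=9]  = 7.
Change = 3 − 7 = -4.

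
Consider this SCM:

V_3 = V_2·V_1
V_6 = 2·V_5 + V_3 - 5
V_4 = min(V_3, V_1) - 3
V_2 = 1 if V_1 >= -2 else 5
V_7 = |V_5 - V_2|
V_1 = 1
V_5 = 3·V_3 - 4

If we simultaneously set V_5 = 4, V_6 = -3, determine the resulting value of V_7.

Under do(V_5 = 4, V_6 = -3), each intervened variable's structural equation is replaced by its fixed value.
V_2 = 1 if V_1 >= -2 else 5  [with V_1=1]  = 1
V_7 = |V_5 - V_2|  [with V_5=4, V_2=1]  = 3

3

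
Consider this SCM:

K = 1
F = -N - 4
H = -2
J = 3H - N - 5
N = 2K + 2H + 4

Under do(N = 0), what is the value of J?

do(N=0) replaces the equation N = 2K + 2H + 4 with the constant N = 0.
J = 3H - N - 5  [with H=-2, N=0]  = -11

-11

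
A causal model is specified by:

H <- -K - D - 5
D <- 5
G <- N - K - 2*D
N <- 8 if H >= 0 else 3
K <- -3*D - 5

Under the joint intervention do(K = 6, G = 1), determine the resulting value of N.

3

The joint intervention fixes K = 6, G = 1, removing each variable's own equation.
H = -K - D - 5  [with K=6, D=5]  = -16
N = 8 if H >= 0 else 3  [with H=-16]  = 3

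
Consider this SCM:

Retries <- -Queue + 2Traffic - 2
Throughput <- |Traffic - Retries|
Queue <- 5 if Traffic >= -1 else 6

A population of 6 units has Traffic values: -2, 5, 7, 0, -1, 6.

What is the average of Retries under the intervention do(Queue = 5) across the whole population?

-2

Every unit gets Queue=5 under the intervention. Retries values become -11, 3, 7, -7, -9, 5; E[Retries|do(Queue=5)] = -2.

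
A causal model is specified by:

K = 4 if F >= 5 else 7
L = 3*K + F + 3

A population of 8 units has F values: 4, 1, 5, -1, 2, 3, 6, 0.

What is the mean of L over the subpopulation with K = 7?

Conditioning on K=7 selects the 6 unit(s) with F ∈ {4, 1, -1, 2, 3, 0}. Their L values: 28, 25, 23, 26, 27, 24. Mean = 25.5.

25.5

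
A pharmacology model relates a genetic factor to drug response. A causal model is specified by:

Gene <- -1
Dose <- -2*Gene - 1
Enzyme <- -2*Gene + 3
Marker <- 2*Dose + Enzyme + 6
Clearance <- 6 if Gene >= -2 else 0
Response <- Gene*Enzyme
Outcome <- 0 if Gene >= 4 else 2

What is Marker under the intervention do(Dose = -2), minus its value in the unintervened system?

-6

Under do(Dose=-2), the mechanism Dose <- -2*Gene - 1 is discarded; Dose is fixed at -2.
Enzyme = -2*Gene + 3  [with Gene=-1]  = 5
Marker = 2*Dose + Enzyme + 6  [with Dose=-2, Enzyme=5]  = 7
Without intervention: Dose = -2*Gene - 1  [with Gene=-1]  = 1; Enzyme = -2*Gene + 3  [with Gene=-1]  = 5; Marker = 2*Dose + Enzyme + 6  [with Dose=1, Enzyme=5]  = 13.
Change = 7 − 13 = -6.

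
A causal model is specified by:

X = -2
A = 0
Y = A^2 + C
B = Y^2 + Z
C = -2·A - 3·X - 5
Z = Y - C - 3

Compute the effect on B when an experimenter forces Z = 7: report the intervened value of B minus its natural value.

10

The intervention breaks the incoming arrows to Z: Z = Y - C - 3 no longer applies, and Z = 7.
C = -2·A - 3·X - 5  [with A=0, X=-2]  = 1
Y = A^2 + C  [with A=0, C=1]  = 1
B = Y^2 + Z  [with Y=1, Z=7]  = 8
Without intervention: C = -2·A - 3·X - 5  [with A=0, X=-2]  = 1; Y = A^2 + C  [with A=0, C=1]  = 1; Z = Y - C - 3  [with Y=1, C=1]  = -3; B = Y^2 + Z  [with Y=1, Z=-3]  = -2.
Change = 8 − (-2) = 10.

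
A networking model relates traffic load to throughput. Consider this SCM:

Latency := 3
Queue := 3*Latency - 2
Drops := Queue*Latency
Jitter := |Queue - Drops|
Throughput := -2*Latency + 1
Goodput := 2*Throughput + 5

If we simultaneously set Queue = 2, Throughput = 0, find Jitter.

The joint intervention fixes Queue = 2, Throughput = 0, removing each variable's own equation.
Drops = Queue*Latency  [with Queue=2, Latency=3]  = 6
Jitter = |Queue - Drops|  [with Queue=2, Drops=6]  = 4

4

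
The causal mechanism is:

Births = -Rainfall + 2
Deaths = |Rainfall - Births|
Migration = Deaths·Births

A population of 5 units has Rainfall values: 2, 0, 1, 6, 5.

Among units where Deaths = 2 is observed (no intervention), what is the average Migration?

Observing Deaths=2 restricts to units where Deaths's equation naturally yields 2: Rainfall ∈ {2, 0}. In that subpopulation Migration = 0, 4, mean 2.

2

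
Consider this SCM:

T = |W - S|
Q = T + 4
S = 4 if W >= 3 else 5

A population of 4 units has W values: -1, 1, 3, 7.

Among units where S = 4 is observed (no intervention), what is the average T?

2

E[T|S=4] averages over only the 2 units with S=4 (W = 3, 7): T = 1, 3, mean 2.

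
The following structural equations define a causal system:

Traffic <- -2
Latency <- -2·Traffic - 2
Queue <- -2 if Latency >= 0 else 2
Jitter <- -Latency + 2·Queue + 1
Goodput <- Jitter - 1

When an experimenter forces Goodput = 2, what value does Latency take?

Under do(Goodput=2), the mechanism Goodput <- Jitter - 1 is discarded; Goodput is fixed at 2.
No directed path runs from Goodput to Latency, so Latency keeps its natural value.
Latency = -2·Traffic - 2  [with Traffic=-2]  = 2

2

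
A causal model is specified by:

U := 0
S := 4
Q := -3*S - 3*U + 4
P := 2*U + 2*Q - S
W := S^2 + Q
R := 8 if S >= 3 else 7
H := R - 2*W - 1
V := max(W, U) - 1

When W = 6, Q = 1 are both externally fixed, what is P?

-2

Under do(W = 6, Q = 1), each intervened variable's structural equation is replaced by its fixed value.
P = 2*U + 2*Q - S  [with U=0, Q=1, S=4]  = -2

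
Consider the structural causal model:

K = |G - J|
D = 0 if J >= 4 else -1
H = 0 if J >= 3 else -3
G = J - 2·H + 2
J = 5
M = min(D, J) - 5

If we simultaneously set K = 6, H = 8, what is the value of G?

Setting K = 6, H = 8 by intervention discards those variables' equations.
G = J - 2·H + 2  [with J=5, H=8]  = -9

-9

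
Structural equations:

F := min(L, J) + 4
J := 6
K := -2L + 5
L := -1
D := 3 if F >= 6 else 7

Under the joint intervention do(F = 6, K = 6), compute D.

Setting F = 6, K = 6 by intervention discards those variables' equations.
D = 3 if F >= 6 else 7  [with F=6]  = 3

3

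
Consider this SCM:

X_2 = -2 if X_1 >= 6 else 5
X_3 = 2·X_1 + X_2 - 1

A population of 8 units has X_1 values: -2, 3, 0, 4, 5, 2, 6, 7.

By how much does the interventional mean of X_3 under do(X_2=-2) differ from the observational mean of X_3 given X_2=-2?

-6.75

Under do(X_2=-2), X_2's equation is replaced by X_2=-2 for every unit. Per-unit X_3: -7, 3, -3, 5, 7, 1, 9, 11. Mean = 3.25.
Observing X_2=-2 restricts to units where X_2's equation naturally yields -2: X_1 ∈ {6, 7}. In that subpopulation X_3 = 9, 11, mean 10.
Difference = 3.25 − 10 = -6.75.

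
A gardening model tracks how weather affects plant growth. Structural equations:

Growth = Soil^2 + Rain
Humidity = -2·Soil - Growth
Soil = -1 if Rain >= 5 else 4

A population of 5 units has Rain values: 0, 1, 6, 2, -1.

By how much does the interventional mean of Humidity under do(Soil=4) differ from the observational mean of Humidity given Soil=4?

do(Soil=4) breaks Soil's dependence on Rain. With Soil=4 fixed, Humidity across the units is -24, -25, -30, -26, -23, mean -25.6.
Conditioning on Soil=4 selects the 4 unit(s) with Rain ∈ {0, 1, 2, -1}. Their Humidity values: -24, -25, -26, -23. Mean = -24.5.
Difference = -25.6 − (-24.5) = -1.1.

-1.1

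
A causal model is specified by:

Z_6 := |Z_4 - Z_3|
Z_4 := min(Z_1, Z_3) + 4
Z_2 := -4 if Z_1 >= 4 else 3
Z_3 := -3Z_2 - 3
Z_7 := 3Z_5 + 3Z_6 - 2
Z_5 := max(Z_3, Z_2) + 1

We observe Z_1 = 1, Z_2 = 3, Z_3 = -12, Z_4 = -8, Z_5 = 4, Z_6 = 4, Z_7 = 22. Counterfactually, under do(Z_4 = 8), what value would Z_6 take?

20

Under do(Z_4=8), the mechanism Z_4 := min(Z_1, Z_3) + 4 is discarded; Z_4 is fixed at 8.
Z_2 = -4 if Z_1 >= 4 else 3  [with Z_1=1]  = 3
Z_3 = -3Z_2 - 3  [with Z_2=3]  = -12
Z_6 = |Z_4 - Z_3|  [with Z_4=8, Z_3=-12]  = 20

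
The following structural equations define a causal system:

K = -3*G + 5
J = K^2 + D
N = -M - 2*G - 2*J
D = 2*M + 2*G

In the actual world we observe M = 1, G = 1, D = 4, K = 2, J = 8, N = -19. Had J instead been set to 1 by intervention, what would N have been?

-5

The intervention breaks the incoming arrows to J: J = K^2 + D no longer applies, and J = 1.
N = -M - 2*G - 2*J  [with M=1, G=1, J=1]  = -5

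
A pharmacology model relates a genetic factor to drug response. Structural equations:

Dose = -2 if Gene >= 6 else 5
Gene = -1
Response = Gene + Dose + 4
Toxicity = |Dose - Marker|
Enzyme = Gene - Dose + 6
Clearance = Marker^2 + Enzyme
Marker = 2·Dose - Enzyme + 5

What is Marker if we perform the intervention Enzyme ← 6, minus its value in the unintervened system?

The intervention breaks the incoming arrows to Enzyme: Enzyme = Gene - Dose + 6 no longer applies, and Enzyme = 6.
Dose = -2 if Gene >= 6 else 5  [with Gene=-1]  = 5
Marker = 2·Dose - Enzyme + 5  [with Dose=5, Enzyme=6]  = 9
Without intervention: Dose = -2 if Gene >= 6 else 5  [with Gene=-1]  = 5; Enzyme = Gene - Dose + 6  [with Gene=-1, Dose=5]  = 0; Marker = 2·Dose - Enzyme + 5  [with Dose=5, Enzyme=0]  = 15.
Change = 9 − 15 = -6.

-6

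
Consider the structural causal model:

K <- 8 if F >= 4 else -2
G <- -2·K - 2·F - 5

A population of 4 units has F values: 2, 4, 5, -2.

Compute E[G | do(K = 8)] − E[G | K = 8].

Under do(K=8), K's equation is replaced by K=8 for every unit. Per-unit G: -25, -29, -31, -17. Mean = -25.5.
E[G|K=8] averages over only the 2 units with K=8 (F = 4, 5): G = -29, -31, mean -30.
Difference = -25.5 − (-30) = 4.5.

4.5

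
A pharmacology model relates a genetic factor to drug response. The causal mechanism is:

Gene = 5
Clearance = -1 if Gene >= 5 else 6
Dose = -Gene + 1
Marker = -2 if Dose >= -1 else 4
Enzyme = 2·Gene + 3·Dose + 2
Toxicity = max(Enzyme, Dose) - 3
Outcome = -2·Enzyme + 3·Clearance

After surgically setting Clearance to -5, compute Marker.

4

do(Clearance=-5) replaces the equation Clearance = -1 if Gene >= 5 else 6 with the constant Clearance = -5.
No directed path runs from Clearance to Marker, so Marker keeps its natural value.
Dose = -Gene + 1  [with Gene=5]  = -4
Marker = -2 if Dose >= -1 else 4  [with Dose=-4]  = 4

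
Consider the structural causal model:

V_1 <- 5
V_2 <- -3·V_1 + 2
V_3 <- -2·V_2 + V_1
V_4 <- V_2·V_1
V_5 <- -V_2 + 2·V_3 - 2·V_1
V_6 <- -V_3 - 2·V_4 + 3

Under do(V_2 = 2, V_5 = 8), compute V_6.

-18

Setting V_2 = 2, V_5 = 8 by intervention discards those variables' equations.
V_3 = -2·V_2 + V_1  [with V_2=2, V_1=5]  = 1
V_4 = V_2·V_1  [with V_2=2, V_1=5]  = 10
V_6 = -V_3 - 2·V_4 + 3  [with V_3=1, V_4=10]  = -18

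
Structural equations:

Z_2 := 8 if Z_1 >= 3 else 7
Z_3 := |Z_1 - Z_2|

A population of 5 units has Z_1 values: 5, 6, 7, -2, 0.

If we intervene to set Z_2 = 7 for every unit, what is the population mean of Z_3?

3.8

Under do(Z_2=7), Z_2's equation is replaced by Z_2=7 for every unit. Per-unit Z_3: 2, 1, 0, 9, 7. Mean = 3.8.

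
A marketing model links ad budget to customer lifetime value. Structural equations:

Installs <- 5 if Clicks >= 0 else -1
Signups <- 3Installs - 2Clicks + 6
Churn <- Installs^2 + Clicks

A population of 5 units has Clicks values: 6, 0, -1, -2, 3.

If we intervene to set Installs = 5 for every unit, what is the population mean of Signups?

18.6

do(Installs=5) breaks Installs's dependence on Clicks. With Installs=5 fixed, Signups across the units is 9, 21, 23, 25, 15, mean 18.6.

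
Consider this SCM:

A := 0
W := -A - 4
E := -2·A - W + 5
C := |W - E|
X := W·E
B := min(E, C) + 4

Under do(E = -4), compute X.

do(E=-4) replaces the equation E := -2·A - W + 5 with the constant E = -4.
W = -A - 4  [with A=0]  = -4
X = W·E  [with W=-4, E=-4]  = 16

16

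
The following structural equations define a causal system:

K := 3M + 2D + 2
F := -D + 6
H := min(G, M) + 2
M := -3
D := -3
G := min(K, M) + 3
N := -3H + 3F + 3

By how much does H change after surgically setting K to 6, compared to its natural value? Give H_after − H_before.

The intervention breaks the incoming arrows to K: K := 3M + 2D + 2 no longer applies, and K = 6.
G = min(K, M) + 3  [with K=6, M=-3]  = 0
H = min(G, M) + 2  [with G=0, M=-3]  = -1
Without intervention: K = 3M + 2D + 2  [with M=-3, D=-3]  = -13; G = min(K, M) + 3  [with K=-13, M=-3]  = -10; H = min(G, M) + 2  [with G=-10, M=-3]  = -8.
Change = -1 − (-8) = 7.

7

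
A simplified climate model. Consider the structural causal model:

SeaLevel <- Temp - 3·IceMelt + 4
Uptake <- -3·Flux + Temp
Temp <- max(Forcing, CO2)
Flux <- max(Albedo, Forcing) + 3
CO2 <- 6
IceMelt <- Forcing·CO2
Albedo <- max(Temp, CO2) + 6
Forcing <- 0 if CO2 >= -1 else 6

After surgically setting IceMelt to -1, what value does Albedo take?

12

Intervening sets IceMelt = -1 and removes its equation (IceMelt <- Forcing·CO2).
No directed path runs from IceMelt to Albedo, so Albedo keeps its natural value.
Forcing = 0 if CO2 >= -1 else 6  [with CO2=6]  = 0
Temp = max(Forcing, CO2)  [with Forcing=0, CO2=6]  = 6
Albedo = max(Temp, CO2) + 6  [with Temp=6, CO2=6]  = 12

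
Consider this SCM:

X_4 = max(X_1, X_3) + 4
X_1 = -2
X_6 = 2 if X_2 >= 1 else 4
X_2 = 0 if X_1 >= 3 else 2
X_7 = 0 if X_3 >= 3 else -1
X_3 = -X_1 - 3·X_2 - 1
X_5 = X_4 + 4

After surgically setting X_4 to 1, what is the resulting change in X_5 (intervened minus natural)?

Intervening sets X_4 = 1 and removes its equation (X_4 = max(X_1, X_3) + 4).
X_5 = X_4 + 4  [with X_4=1]  = 5
Without intervention: X_2 = 0 if X_1 >= 3 else 2  [with X_1=-2]  = 2; X_3 = -X_1 - 3·X_2 - 1  [with X_1=-2, X_2=2]  = -5; X_4 = max(X_1, X_3) + 4  [with X_1=-2, X_3=-5]  = 2; X_5 = X_4 + 4  [with X_4=2]  = 6.
Change = 5 − 6 = -1.

-1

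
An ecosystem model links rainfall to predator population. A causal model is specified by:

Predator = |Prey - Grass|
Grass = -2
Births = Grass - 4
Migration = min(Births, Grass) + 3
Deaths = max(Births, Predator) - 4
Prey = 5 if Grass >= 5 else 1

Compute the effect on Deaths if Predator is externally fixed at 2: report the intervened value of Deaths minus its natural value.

do(Predator=2) replaces the equation Predator = |Prey - Grass| with the constant Predator = 2.
Births = Grass - 4  [with Grass=-2]  = -6
Deaths = max(Births, Predator) - 4  [with Births=-6, Predator=2]  = -2
Without intervention: Prey = 5 if Grass >= 5 else 1  [with Grass=-2]  = 1; Predator = |Prey - Grass|  [with Prey=1, Grass=-2]  = 3; Births = Grass - 4  [with Grass=-2]  = -6; Deaths = max(Births, Predator) - 4  [with Births=-6, Predator=3]  = -1.
Change = -2 − (-1) = -1.

-1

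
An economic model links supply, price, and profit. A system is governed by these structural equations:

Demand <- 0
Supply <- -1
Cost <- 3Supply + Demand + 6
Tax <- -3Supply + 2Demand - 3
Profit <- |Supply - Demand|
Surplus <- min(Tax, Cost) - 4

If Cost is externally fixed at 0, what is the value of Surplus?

The intervention breaks the incoming arrows to Cost: Cost <- 3Supply + Demand + 6 no longer applies, and Cost = 0.
Tax = -3Supply + 2Demand - 3  [with Supply=-1, Demand=0]  = 0
Surplus = min(Tax, Cost) - 4  [with Tax=0, Cost=0]  = -4

-4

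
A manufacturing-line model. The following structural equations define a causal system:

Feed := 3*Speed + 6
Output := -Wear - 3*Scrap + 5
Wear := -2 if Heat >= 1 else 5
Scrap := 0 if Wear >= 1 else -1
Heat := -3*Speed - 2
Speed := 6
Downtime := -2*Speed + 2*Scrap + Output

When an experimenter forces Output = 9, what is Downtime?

Intervening sets Output = 9 and removes its equation (Output := -Wear - 3*Scrap + 5).
Heat = -3*Speed - 2  [with Speed=6]  = -20
Wear = -2 if Heat >= 1 else 5  [with Heat=-20]  = 5
Scrap = 0 if Wear >= 1 else -1  [with Wear=5]  = 0
Downtime = -2*Speed + 2*Scrap + Output  [with Speed=6, Scrap=0, Output=9]  = -3

-3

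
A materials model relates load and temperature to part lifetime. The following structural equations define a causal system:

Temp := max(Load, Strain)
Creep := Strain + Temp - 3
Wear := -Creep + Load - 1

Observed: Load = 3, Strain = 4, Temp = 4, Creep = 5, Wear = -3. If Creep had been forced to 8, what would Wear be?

Intervening sets Creep = 8 and removes its equation (Creep := Strain + Temp - 3).
Wear = -Creep + Load - 1  [with Creep=8, Load=3]  = -6

-6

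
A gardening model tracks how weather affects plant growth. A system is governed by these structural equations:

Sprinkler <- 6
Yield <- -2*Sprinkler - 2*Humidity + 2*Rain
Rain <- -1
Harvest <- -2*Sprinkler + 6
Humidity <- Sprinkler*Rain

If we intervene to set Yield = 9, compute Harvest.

Intervening sets Yield = 9 and removes its equation (Yield <- -2*Sprinkler - 2*Humidity + 2*Rain).
No directed path runs from Yield to Harvest, so Harvest keeps its natural value.
Harvest = -2*Sprinkler + 6  [with Sprinkler=6]  = -6

-6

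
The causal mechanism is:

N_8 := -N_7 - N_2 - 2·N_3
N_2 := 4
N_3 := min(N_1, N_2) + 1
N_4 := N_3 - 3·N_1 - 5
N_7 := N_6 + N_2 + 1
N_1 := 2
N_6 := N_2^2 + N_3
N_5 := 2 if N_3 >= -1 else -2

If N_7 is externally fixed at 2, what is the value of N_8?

do(N_7=2) replaces the equation N_7 := N_6 + N_2 + 1 with the constant N_7 = 2.
N_3 = min(N_1, N_2) + 1  [with N_1=2, N_2=4]  = 3
N_8 = -N_7 - N_2 - 2·N_3  [with N_7=2, N_2=4, N_3=3]  = -12

-12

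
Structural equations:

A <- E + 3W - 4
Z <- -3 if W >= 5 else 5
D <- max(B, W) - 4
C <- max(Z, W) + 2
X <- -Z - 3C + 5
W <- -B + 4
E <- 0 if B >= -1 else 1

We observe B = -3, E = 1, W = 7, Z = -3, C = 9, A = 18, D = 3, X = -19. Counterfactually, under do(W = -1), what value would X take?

The intervention breaks the incoming arrows to W: W <- -B + 4 no longer applies, and W = -1.
Z = -3 if W >= 5 else 5  [with W=-1]  = 5
C = max(Z, W) + 2  [with Z=5, W=-1]  = 7
X = -Z - 3C + 5  [with Z=5, C=7]  = -21

-21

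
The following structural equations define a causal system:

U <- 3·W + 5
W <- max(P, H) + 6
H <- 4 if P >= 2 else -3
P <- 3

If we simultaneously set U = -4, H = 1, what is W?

Setting U = -4, H = 1 by intervention discards those variables' equations.
W = max(P, H) + 6  [with P=3, H=1]  = 9

9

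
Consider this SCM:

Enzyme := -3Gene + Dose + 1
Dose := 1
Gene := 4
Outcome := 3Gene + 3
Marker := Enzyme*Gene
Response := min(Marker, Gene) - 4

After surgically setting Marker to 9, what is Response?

Intervening sets Marker = 9 and removes its equation (Marker := Enzyme*Gene).
Response = min(Marker, Gene) - 4  [with Marker=9, Gene=4]  = 0

0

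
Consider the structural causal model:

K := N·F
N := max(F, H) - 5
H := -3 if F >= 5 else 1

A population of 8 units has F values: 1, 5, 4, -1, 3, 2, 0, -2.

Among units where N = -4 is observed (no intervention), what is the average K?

2

E[K|N=-4] averages over only the 4 units with N=-4 (F = 1, -1, 0, -2): K = -4, 4, 0, 8, mean 2.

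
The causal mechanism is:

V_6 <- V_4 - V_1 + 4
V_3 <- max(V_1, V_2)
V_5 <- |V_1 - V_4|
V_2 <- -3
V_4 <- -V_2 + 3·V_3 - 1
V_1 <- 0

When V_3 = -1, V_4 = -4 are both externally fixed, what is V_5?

4

Setting V_3 = -1, V_4 = -4 by intervention discards those variables' equations.
V_5 = |V_1 - V_4|  [with V_1=0, V_4=-4]  = 4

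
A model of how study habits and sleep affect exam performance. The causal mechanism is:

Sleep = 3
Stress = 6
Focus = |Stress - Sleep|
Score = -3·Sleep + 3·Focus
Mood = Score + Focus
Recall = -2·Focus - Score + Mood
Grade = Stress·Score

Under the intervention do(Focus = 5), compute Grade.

36

The intervention breaks the incoming arrows to Focus: Focus = |Stress - Sleep| no longer applies, and Focus = 5.
Score = -3·Sleep + 3·Focus  [with Sleep=3, Focus=5]  = 6
Grade = Stress·Score  [with Stress=6, Score=6]  = 36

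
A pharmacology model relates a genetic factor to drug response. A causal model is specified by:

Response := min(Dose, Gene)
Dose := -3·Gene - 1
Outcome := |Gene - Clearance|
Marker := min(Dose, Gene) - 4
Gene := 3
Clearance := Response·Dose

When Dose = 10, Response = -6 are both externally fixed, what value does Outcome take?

63

The joint intervention fixes Dose = 10, Response = -6, removing each variable's own equation.
Clearance = Response·Dose  [with Response=-6, Dose=10]  = -60
Outcome = |Gene - Clearance|  [with Gene=3, Clearance=-60]  = 63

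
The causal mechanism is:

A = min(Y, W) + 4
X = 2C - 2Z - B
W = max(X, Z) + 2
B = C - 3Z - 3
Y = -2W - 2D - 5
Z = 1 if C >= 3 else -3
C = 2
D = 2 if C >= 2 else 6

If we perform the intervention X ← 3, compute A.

-15

do(X=3) replaces the equation X = 2C - 2Z - B with the constant X = 3.
Z = 1 if C >= 3 else -3  [with C=2]  = -3
W = max(X, Z) + 2  [with X=3, Z=-3]  = 5
D = 2 if C >= 2 else 6  [with C=2]  = 2
Y = -2W - 2D - 5  [with W=5, D=2]  = -19
A = min(Y, W) + 4  [with Y=-19, W=5]  = -15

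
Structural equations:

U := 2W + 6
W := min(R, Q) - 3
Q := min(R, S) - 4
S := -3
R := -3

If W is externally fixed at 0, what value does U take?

Intervening sets W = 0 and removes its equation (W := min(R, Q) - 3).
U = 2W + 6  [with W=0]  = 6

6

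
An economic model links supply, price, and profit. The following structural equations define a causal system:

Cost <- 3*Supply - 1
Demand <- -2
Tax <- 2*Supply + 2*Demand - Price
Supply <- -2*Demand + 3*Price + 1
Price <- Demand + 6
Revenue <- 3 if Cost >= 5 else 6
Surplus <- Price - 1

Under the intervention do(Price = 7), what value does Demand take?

-2

Under do(Price=7), the mechanism Price <- Demand + 6 is discarded; Price is fixed at 7.
Demand is not downstream of the intervention, so its value is determined by the original equations.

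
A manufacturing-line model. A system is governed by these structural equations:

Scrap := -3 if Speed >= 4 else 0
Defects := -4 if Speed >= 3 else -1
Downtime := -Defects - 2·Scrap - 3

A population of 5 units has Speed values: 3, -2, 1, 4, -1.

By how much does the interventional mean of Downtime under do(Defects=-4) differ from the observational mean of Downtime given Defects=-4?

-1.8

do(Defects=-4) breaks Defects's dependence on Speed. With Defects=-4 fixed, Downtime across the units is 1, 1, 1, 7, 1, mean 2.2.
E[Downtime|Defects=-4] averages over only the 2 units with Defects=-4 (Speed = 3, 4): Downtime = 1, 7, mean 4.
Difference = 2.2 − 4 = -1.8.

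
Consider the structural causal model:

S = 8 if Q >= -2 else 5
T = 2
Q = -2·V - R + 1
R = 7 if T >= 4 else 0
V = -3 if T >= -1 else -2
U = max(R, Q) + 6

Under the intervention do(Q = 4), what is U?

10

Under do(Q=4), the mechanism Q = -2·V - R + 1 is discarded; Q is fixed at 4.
R = 7 if T >= 4 else 0  [with T=2]  = 0
U = max(R, Q) + 6  [with R=0, Q=4]  = 10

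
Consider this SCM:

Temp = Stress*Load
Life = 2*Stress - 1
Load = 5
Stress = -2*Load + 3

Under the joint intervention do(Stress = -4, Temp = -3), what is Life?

-9

Setting Stress = -4, Temp = -3 by intervention discards those variables' equations.
Life = 2*Stress - 1  [with Stress=-4]  = -9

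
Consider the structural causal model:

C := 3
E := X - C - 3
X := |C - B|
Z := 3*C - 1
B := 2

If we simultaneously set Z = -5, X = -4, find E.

-10

Under do(Z = -5, X = -4), each intervened variable's structural equation is replaced by its fixed value.
E = X - C - 3  [with X=-4, C=3]  = -10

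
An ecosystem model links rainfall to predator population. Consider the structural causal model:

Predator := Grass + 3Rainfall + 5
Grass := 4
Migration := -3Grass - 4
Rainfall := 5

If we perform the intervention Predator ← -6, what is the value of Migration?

The intervention breaks the incoming arrows to Predator: Predator := Grass + 3Rainfall + 5 no longer applies, and Predator = -6.
Migration is not downstream of the intervention, so its value is determined by the original equations.
Migration = -3Grass - 4  [with Grass=4]  = -16

-16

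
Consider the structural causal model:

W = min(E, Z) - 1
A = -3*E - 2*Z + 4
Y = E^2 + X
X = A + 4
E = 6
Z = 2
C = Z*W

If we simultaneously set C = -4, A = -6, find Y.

34

Setting C = -4, A = -6 by intervention discards those variables' equations.
X = A + 4  [with A=-6]  = -2
Y = E^2 + X  [with E=6, X=-2]  = 34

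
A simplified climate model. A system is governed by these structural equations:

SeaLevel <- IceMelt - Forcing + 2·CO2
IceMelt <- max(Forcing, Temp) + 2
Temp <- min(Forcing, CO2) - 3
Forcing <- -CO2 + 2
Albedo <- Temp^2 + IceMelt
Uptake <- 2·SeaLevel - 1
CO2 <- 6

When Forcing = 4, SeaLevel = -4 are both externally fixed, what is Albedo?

Setting Forcing = 4, SeaLevel = -4 by intervention discards those variables' equations.
Temp = min(Forcing, CO2) - 3  [with Forcing=4, CO2=6]  = 1
IceMelt = max(Forcing, Temp) + 2  [with Forcing=4, Temp=1]  = 6
Albedo = Temp^2 + IceMelt  [with Temp=1, IceMelt=6]  = 7

7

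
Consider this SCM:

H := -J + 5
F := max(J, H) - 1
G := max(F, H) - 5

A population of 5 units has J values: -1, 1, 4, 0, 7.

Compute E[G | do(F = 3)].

-0.8

do(F=3) breaks F's dependence on J. With F=3 fixed, G across the units is 1, -1, -2, 0, -2, mean -0.8.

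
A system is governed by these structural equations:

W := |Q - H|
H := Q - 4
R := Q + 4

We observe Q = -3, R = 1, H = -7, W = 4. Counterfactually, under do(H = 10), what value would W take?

13

The intervention breaks the incoming arrows to H: H := Q - 4 no longer applies, and H = 10.
W = |Q - H|  [with Q=-3, H=10]  = 13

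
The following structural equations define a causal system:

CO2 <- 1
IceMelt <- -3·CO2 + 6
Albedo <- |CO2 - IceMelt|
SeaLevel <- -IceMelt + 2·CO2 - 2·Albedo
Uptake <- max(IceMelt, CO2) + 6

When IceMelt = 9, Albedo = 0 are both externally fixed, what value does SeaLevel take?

Setting IceMelt = 9, Albedo = 0 by intervention discards those variables' equations.
SeaLevel = -IceMelt + 2·CO2 - 2·Albedo  [with IceMelt=9, CO2=1, Albedo=0]  = -7

-7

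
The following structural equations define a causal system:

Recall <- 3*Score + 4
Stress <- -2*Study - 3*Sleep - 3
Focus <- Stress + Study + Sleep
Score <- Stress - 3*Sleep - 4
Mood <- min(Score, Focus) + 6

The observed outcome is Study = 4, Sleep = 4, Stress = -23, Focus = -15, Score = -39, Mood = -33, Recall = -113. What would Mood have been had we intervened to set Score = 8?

-9

The intervention breaks the incoming arrows to Score: Score <- Stress - 3*Sleep - 4 no longer applies, and Score = 8.
Stress = -2*Study - 3*Sleep - 3  [with Study=4, Sleep=4]  = -23
Focus = Stress + Study + Sleep  [with Stress=-23, Study=4, Sleep=4]  = -15
Mood = min(Score, Focus) + 6  [with Score=8, Focus=-15]  = -9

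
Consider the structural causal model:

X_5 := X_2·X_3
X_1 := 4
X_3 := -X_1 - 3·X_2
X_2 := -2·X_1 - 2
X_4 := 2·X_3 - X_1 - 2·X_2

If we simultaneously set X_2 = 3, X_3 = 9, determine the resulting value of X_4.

Setting X_2 = 3, X_3 = 9 by intervention discards those variables' equations.
X_4 = 2·X_3 - X_1 - 2·X_2  [with X_3=9, X_1=4, X_2=3]  = 8

8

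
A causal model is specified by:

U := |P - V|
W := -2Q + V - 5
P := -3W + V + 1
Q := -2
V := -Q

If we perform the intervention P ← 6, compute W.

1

Under do(P=6), the mechanism P := -3W + V + 1 is discarded; P is fixed at 6.
Since W is not a descendant of the intervened variable, it is unaffected.
V = -Q  [with Q=-2]  = 2
W = -2Q + V - 5  [with Q=-2, V=2]  = 1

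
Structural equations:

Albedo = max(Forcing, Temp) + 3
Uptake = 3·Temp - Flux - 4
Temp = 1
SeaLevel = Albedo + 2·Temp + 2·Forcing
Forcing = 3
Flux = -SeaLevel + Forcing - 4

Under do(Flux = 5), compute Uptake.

The intervention breaks the incoming arrows to Flux: Flux = -SeaLevel + Forcing - 4 no longer applies, and Flux = 5.
Uptake = 3·Temp - Flux - 4  [with Temp=1, Flux=5]  = -6

-6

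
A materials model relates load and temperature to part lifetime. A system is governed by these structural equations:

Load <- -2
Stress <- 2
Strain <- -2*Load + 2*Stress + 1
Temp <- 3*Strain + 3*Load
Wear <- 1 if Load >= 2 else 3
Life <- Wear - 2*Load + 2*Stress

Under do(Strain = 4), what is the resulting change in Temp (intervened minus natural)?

-15

The intervention breaks the incoming arrows to Strain: Strain <- -2*Load + 2*Stress + 1 no longer applies, and Strain = 4.
Temp = 3*Strain + 3*Load  [with Strain=4, Load=-2]  = 6
Without intervention: Strain = -2*Load + 2*Stress + 1  [with Load=-2, Stress=2]  = 9; Temp = 3*Strain + 3*Load  [with Strain=9, Load=-2]  = 21.
Change = 6 − 21 = -15.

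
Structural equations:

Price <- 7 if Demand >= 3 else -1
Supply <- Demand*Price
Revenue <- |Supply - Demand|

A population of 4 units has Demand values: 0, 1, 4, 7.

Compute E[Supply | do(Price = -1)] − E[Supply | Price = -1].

Under do(Price=-1), Price's equation is replaced by Price=-1 for every unit. Per-unit Supply: 0, -1, -4, -7. Mean = -3.
Observing Price=-1 restricts to units where Price's equation naturally yields -1: Demand ∈ {0, 1}. In that subpopulation Supply = 0, -1, mean -0.5.
Difference = -3 − (-0.5) = -2.5.

-2.5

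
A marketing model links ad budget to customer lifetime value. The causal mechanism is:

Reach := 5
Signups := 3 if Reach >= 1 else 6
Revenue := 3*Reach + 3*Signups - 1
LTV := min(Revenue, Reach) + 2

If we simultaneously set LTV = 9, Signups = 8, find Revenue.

38

Setting LTV = 9, Signups = 8 by intervention discards those variables' equations.
Revenue = 3*Reach + 3*Signups - 1  [with Reach=5, Signups=8]  = 38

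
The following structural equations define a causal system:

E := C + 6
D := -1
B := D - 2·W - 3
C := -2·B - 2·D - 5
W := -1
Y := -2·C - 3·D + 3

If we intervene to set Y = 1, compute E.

The intervention breaks the incoming arrows to Y: Y := -2·C - 3·D + 3 no longer applies, and Y = 1.
Since E is not a descendant of the intervened variable, it is unaffected.
B = D - 2·W - 3  [with D=-1, W=-1]  = -2
C = -2·B - 2·D - 5  [with B=-2, D=-1]  = 1
E = C + 6  [with C=1]  = 7

7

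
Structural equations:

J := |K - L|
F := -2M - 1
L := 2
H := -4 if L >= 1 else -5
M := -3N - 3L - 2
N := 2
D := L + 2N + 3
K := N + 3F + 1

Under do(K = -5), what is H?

Intervening sets K = -5 and removes its equation (K := N + 3F + 1).
Since H is not a descendant of the intervened variable, it is unaffected.
H = -4 if L >= 1 else -5  [with L=2]  = -4

-4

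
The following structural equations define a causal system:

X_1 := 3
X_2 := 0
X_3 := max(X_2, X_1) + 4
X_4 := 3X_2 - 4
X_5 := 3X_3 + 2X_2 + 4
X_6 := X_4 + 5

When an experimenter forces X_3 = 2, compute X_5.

10

do(X_3=2) replaces the equation X_3 := max(X_2, X_1) + 4 with the constant X_3 = 2.
X_5 = 3X_3 + 2X_2 + 4  [with X_3=2, X_2=0]  = 10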